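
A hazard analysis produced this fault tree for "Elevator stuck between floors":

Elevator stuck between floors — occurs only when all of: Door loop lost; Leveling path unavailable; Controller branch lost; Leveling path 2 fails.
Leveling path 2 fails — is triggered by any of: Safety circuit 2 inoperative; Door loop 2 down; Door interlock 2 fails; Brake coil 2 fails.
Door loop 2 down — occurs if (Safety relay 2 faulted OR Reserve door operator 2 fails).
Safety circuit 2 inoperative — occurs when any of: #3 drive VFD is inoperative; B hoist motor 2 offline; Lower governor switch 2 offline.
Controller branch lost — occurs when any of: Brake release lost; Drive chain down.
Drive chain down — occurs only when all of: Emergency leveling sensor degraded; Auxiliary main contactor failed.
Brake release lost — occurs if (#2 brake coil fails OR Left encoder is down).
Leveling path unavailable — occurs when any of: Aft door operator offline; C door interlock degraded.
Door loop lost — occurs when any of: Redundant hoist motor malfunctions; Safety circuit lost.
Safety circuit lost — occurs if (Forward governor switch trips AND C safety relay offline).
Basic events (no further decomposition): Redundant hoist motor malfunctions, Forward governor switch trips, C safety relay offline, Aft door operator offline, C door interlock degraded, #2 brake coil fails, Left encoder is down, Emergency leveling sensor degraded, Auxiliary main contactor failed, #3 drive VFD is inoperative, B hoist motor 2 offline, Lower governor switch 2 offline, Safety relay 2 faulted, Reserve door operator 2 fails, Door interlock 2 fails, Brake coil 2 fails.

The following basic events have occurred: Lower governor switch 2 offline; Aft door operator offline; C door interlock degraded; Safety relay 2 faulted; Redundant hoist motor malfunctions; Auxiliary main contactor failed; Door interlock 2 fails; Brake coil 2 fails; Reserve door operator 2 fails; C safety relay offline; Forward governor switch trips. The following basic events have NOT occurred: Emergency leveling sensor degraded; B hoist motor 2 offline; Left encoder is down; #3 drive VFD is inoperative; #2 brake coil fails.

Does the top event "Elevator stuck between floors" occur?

Safety circuit lost [AND]: Forward governor switch trips=occurs, C safety relay offline=occurs → all inputs occur → occurs.
Door loop lost [OR]: Redundant hoist motor malfunctions=occurs, Safety circuit lost=occurs → at least one input occurs → occurs.
Leveling path unavailable [OR]: Aft door operator offline=occurs, C door interlock degraded=occurs → at least one input occurs → occurs.
Brake release lost [OR]: #2 brake coil fails=not, Left encoder is down=not → no input occurs → does not occur.
Drive chain down [AND]: Emergency leveling sensor degraded=not, Auxiliary main contactor failed=occurs → not all inputs occur → does not occur.
Controller branch lost [OR]: Brake release lost=not, Drive chain down=not → no input occurs → does not occur.
Safety circuit 2 inoperative [OR]: #3 drive VFD is inoperative=not, B hoist motor 2 offline=not, Lower governor switch 2 offline=occurs → at least one input occurs → occurs.
Door loop 2 down [OR]: Safety relay 2 faulted=occurs, Reserve door operator 2 fails=occurs → at least one input occurs → occurs.
Leveling path 2 fails [OR]: Safety circuit 2 inoperative=occurs, Door loop 2 down=occurs, Door interlock 2 fails=occurs, Brake coil 2 fails=occurs → at least one input occurs → occurs.
Elevator stuck between floors [AND]: Door loop lost=occurs, Leveling path unavailable=occurs, Controller branch lost=not, Leveling path 2 fails=occurs → not all inputs occur → does not occur.

No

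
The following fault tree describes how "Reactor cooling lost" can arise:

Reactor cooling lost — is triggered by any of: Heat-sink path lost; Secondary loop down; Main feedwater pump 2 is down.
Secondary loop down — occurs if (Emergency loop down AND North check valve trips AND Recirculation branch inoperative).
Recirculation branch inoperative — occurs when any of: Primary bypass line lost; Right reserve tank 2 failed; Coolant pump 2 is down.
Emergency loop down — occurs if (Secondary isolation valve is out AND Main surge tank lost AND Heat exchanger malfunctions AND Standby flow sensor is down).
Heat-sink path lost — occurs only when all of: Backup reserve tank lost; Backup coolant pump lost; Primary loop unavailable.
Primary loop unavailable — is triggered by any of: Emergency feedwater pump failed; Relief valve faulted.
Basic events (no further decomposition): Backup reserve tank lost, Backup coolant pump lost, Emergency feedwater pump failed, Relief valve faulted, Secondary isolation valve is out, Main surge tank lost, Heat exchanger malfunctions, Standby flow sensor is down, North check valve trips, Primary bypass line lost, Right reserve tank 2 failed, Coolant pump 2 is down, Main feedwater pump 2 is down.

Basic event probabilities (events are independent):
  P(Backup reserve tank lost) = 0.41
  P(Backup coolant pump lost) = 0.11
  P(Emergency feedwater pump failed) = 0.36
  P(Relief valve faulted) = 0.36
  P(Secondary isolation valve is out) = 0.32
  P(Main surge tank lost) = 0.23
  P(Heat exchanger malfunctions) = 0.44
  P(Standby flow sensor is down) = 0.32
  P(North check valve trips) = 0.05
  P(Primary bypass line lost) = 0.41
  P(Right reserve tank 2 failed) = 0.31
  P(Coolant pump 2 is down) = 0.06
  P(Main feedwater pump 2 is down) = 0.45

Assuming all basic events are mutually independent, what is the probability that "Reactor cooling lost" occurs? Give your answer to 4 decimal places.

0.4648

P(Primary loop unavailable) [OR] = 1 − (1−0.36) × (1−0.36) = 0.590400
P(Heat-sink path lost) [AND] = 0.41 × 0.11 × 0.590400 = 0.026627
P(Emergency loop down) [AND] = 0.32 × 0.23 × 0.44 × 0.32 = 0.010363
P(Recirculation branch inoperative) [OR] = 1 − (1−0.41) × (1−0.31) × (1−0.06) = 0.617326
P(Secondary loop down) [AND] = 0.010363 × 0.05 × 0.617326 = 0.000320
P(Reactor cooling lost) [OR] = 1 − (1−0.026627) × (1−0.000320) × (1−0.45) = 0.464816
Rounded to 4 decimal places: P(Reactor cooling lost) ≈ 0.4648.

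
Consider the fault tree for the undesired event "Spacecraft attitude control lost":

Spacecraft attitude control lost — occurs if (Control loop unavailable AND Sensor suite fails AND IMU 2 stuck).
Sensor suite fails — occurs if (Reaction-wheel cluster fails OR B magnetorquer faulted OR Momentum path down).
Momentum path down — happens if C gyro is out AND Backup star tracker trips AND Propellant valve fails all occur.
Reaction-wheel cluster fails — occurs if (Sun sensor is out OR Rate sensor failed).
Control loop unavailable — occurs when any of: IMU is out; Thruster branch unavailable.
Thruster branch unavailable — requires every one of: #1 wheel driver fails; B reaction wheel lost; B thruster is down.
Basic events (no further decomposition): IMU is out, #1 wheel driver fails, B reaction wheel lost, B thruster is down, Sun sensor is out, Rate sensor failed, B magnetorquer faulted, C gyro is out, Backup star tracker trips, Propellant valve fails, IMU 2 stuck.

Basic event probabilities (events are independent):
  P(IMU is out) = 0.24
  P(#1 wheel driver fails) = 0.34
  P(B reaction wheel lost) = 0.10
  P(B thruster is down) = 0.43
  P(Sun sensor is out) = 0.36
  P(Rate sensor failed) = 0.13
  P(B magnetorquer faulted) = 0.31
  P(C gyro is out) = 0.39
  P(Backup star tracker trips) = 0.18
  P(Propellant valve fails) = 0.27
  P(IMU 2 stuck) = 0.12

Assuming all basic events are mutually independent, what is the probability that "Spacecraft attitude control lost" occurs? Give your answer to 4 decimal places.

0.0188

P(Thruster branch unavailable) [AND] = 0.34 × 0.10 × 0.43 = 0.014620
P(Control loop unavailable) [OR] = 1 − (1−0.24) × (1−0.014620) = 0.251111
P(Reaction-wheel cluster fails) [OR] = 1 − (1−0.36) × (1−0.13) = 0.443200
P(Momentum path down) [AND] = 0.39 × 0.18 × 0.27 = 0.018954
P(Sensor suite fails) [OR] = 1 − (1−0.443200) × (1−0.31) × (1−0.018954) = 0.623090
P(Spacecraft attitude control lost) [AND] = 0.251111 × 0.623090 × 0.12 = 0.018776
Rounded to 4 decimal places: P(Spacecraft attitude control lost) ≈ 0.0188.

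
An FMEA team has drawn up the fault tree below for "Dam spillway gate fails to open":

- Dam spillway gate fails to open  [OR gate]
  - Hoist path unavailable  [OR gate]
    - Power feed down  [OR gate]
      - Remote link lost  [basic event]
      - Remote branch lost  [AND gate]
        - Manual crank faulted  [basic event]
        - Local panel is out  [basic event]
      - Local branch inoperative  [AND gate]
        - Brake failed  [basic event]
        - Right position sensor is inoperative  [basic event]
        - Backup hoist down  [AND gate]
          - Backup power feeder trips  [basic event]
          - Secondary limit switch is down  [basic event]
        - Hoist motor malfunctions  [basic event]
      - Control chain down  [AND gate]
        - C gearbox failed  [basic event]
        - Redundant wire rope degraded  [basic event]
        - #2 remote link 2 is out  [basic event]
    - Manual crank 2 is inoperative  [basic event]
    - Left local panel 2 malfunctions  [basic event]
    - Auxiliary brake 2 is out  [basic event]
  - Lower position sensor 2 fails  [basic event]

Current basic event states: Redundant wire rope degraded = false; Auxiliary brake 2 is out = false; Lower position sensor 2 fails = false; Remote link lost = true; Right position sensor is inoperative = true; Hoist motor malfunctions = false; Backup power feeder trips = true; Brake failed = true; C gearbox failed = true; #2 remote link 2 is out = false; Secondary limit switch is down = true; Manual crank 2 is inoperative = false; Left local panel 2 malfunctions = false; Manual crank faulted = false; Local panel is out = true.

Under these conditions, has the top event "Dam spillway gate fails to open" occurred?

Yes

Remote branch lost [AND]: Manual crank faulted=not, Local panel is out=occurs → not all inputs occur → does not occur.
Backup hoist down [AND]: Backup power feeder trips=occurs, Secondary limit switch is down=occurs → all inputs occur → occurs.
Local branch inoperative [AND]: Brake failed=occurs, Right position sensor is inoperative=occurs, Backup hoist down=occurs, Hoist motor malfunctions=not → not all inputs occur → does not occur.
Control chain down [AND]: C gearbox failed=occurs, Redundant wire rope degraded=not, #2 remote link 2 is out=not → not all inputs occur → does not occur.
Power feed down [OR]: Remote link lost=occurs, Remote branch lost=not, Local branch inoperative=not, Control chain down=not → at least one input occurs → occurs.
Hoist path unavailable [OR]: Power feed down=occurs, Manual crank 2 is inoperative=not, Left local panel 2 malfunctions=not, Auxiliary brake 2 is out=not → at least one input occurs → occurs.
Dam spillway gate fails to open [OR]: Hoist path unavailable=occurs, Lower position sensor 2 fails=not → at least one input occurs → occurs.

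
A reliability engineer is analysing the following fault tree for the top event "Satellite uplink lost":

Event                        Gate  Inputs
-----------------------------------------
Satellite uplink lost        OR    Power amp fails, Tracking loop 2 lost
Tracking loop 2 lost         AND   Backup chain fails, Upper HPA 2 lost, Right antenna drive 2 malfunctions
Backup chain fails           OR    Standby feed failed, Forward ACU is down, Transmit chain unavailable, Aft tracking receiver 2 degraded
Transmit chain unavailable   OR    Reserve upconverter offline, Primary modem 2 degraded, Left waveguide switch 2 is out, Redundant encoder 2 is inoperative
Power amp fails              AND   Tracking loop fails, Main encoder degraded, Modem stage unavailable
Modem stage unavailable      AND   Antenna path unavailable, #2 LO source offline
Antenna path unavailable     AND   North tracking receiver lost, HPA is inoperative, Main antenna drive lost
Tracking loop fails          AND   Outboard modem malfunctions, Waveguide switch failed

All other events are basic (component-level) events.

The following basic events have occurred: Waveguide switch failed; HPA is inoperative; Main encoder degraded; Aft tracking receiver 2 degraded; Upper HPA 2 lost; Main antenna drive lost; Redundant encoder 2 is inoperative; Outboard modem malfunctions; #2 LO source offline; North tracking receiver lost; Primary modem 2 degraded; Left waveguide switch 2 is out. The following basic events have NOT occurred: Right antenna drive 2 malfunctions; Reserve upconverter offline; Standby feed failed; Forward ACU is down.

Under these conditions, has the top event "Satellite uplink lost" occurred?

Tracking loop fails [AND]: Outboard modem malfunctions=occurs, Waveguide switch failed=occurs → all inputs occur → occurs.
Antenna path unavailable [AND]: North tracking receiver lost=occurs, HPA is inoperative=occurs, Main antenna drive lost=occurs → all inputs occur → occurs.
Modem stage unavailable [AND]: Antenna path unavailable=occurs, #2 LO source offline=occurs → all inputs occur → occurs.
Power amp fails [AND]: Tracking loop fails=occurs, Main encoder degraded=occurs, Modem stage unavailable=occurs → all inputs occur → occurs.
Transmit chain unavailable [OR]: Reserve upconverter offline=not, Primary modem 2 degraded=occurs, Left waveguide switch 2 is out=occurs, Redundant encoder 2 is inoperative=occurs → at least one input occurs → occurs.
Backup chain fails [OR]: Standby feed failed=not, Forward ACU is down=not, Transmit chain unavailable=occurs, Aft tracking receiver 2 degraded=occurs → at least one input occurs → occurs.
Tracking loop 2 lost [AND]: Backup chain fails=occurs, Upper HPA 2 lost=occurs, Right antenna drive 2 malfunctions=not → not all inputs occur → does not occur.
Satellite uplink lost [OR]: Power amp fails=occurs, Tracking loop 2 lost=not → at least one input occurs → occurs.

Yes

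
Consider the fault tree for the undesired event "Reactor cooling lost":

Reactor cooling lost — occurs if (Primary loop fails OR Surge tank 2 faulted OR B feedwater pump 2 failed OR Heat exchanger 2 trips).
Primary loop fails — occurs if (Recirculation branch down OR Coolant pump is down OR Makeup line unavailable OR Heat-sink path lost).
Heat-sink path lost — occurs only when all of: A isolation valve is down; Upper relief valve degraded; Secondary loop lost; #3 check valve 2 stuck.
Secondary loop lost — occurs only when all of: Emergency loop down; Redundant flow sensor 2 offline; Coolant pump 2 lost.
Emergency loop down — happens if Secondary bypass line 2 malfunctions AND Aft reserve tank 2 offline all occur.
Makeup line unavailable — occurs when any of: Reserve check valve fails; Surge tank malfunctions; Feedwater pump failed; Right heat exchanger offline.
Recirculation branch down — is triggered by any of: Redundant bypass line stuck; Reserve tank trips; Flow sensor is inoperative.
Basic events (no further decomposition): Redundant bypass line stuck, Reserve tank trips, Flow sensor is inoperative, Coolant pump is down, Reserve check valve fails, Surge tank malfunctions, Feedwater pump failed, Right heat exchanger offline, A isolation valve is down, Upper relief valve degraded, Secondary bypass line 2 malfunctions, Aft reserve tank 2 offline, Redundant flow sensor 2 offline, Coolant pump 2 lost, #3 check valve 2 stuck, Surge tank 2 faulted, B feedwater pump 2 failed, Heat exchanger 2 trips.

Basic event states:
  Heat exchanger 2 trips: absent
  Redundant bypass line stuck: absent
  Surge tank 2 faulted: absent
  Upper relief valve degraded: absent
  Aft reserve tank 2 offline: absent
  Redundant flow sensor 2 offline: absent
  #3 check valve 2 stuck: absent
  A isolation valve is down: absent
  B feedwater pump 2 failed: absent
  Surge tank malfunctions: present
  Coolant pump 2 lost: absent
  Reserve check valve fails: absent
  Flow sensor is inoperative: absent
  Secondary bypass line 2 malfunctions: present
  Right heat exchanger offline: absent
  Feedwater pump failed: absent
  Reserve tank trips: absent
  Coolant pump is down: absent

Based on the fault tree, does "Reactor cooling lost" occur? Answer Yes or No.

Yes

Recirculation branch down [OR]: Redundant bypass line stuck=not, Reserve tank trips=not, Flow sensor is inoperative=not → no input occurs → does not occur.
Makeup line unavailable [OR]: Reserve check valve fails=not, Surge tank malfunctions=occurs, Feedwater pump failed=not, Right heat exchanger offline=not → at least one input occurs → occurs.
Emergency loop down [AND]: Secondary bypass line 2 malfunctions=occurs, Aft reserve tank 2 offline=not → not all inputs occur → does not occur.
Secondary loop lost [AND]: Emergency loop down=not, Redundant flow sensor 2 offline=not, Coolant pump 2 lost=not → not all inputs occur → does not occur.
Heat-sink path lost [AND]: A isolation valve is down=not, Upper relief valve degraded=not, Secondary loop lost=not, #3 check valve 2 stuck=not → not all inputs occur → does not occur.
Primary loop fails [OR]: Recirculation branch down=not, Coolant pump is down=not, Makeup line unavailable=occurs, Heat-sink path lost=not → at least one input occurs → occurs.
Reactor cooling lost [OR]: Primary loop fails=occurs, Surge tank 2 faulted=not, B feedwater pump 2 failed=not, Heat exchanger 2 trips=not → at least one input occurs → occurs.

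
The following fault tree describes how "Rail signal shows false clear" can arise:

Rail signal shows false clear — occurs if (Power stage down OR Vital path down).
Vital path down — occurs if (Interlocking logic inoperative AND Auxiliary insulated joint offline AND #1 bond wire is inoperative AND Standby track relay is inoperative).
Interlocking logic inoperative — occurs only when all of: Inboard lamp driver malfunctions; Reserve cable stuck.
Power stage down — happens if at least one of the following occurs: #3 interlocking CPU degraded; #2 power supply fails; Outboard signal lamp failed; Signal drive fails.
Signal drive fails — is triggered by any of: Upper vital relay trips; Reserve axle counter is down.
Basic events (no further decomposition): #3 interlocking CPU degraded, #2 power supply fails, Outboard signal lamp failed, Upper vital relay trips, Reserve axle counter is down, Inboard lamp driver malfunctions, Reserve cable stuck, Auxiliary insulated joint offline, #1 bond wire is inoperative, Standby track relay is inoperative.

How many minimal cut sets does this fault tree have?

6

Signal drive fails [OR]: union of children's cut sets → 2 cut set(s).
Power stage down [OR]: union of children's cut sets → 5 cut set(s).
Interlocking logic inoperative [AND]: one cut set from each child combined → 1 × 1 = 1 cut set(s).
Vital path down [AND]: one cut set from each child combined → 1 × 1 × 1 × 1 = 1 cut set(s).
Rail signal shows false clear [OR]: union of children's cut sets → 6 cut set(s).
Minimal cut sets: {#3 interlocking CPU degraded}; {#2 power supply fails}; {Outboard signal lamp failed}; {Upper vital relay trips}; {Reserve axle counter is down}; {#1 bond wire is inoperative, Auxiliary insulated joint offline, Inboard lamp driver malfunctions, Reserve cable stuck, Standby track relay is inoperative}.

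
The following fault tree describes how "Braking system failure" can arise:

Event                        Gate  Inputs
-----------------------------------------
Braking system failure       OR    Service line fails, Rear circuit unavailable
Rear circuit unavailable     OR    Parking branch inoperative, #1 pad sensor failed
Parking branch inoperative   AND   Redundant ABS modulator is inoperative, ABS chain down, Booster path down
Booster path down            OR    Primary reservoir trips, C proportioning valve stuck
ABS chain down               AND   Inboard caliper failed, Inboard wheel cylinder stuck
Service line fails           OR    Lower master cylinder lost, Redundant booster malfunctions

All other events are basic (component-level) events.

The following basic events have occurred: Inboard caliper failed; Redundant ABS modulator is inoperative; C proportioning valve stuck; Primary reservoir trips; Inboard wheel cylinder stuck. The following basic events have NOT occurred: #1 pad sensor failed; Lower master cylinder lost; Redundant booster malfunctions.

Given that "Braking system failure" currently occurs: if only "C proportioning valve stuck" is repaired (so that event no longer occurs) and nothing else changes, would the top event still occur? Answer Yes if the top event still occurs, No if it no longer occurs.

Yes

Counterfactual: set "C proportioning valve stuck" to not occurred.
Service line fails [OR]: Lower master cylinder lost=not, Redundant booster malfunctions=not → no input occurs → does not occur.
ABS chain down [AND]: Inboard caliper failed=occurs, Inboard wheel cylinder stuck=occurs → all inputs occur → occurs.
Booster path down [OR]: Primary reservoir trips=occurs, C proportioning valve stuck=not → at least one input occurs → occurs.
Parking branch inoperative [AND]: Redundant ABS modulator is inoperative=occurs, ABS chain down=occurs, Booster path down=occurs → all inputs occur → occurs.
Rear circuit unavailable [OR]: Parking branch inoperative=occurs, #1 pad sensor failed=not → at least one input occurs → occurs.
Braking system failure [OR]: Service line fails=not, Rear circuit unavailable=occurs → at least one input occurs → occurs.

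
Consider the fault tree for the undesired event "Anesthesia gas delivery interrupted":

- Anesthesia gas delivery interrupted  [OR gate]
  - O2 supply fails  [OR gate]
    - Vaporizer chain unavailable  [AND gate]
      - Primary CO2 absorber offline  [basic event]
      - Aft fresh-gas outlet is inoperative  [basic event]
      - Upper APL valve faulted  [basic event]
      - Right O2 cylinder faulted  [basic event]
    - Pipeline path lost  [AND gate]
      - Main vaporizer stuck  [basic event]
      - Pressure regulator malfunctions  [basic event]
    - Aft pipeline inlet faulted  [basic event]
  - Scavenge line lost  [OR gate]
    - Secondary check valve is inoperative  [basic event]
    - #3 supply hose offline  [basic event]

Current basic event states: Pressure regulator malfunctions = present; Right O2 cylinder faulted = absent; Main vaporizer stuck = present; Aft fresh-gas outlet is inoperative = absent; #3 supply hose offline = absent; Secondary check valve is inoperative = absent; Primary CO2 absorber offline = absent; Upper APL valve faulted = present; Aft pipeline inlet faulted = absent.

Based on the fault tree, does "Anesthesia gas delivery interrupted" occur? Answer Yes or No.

Yes

Vaporizer chain unavailable [AND]: Primary CO2 absorber offline=not, Aft fresh-gas outlet is inoperative=not, Upper APL valve faulted=occurs, Right O2 cylinder faulted=not → not all inputs occur → does not occur.
Pipeline path lost [AND]: Main vaporizer stuck=occurs, Pressure regulator malfunctions=occurs → all inputs occur → occurs.
O2 supply fails [OR]: Vaporizer chain unavailable=not, Pipeline path lost=occurs, Aft pipeline inlet faulted=not → at least one input occurs → occurs.
Scavenge line lost [OR]: Secondary check valve is inoperative=not, #3 supply hose offline=not → no input occurs → does not occur.
Anesthesia gas delivery interrupted [OR]: O2 supply fails=occurs, Scavenge line lost=not → at least one input occurs → occurs.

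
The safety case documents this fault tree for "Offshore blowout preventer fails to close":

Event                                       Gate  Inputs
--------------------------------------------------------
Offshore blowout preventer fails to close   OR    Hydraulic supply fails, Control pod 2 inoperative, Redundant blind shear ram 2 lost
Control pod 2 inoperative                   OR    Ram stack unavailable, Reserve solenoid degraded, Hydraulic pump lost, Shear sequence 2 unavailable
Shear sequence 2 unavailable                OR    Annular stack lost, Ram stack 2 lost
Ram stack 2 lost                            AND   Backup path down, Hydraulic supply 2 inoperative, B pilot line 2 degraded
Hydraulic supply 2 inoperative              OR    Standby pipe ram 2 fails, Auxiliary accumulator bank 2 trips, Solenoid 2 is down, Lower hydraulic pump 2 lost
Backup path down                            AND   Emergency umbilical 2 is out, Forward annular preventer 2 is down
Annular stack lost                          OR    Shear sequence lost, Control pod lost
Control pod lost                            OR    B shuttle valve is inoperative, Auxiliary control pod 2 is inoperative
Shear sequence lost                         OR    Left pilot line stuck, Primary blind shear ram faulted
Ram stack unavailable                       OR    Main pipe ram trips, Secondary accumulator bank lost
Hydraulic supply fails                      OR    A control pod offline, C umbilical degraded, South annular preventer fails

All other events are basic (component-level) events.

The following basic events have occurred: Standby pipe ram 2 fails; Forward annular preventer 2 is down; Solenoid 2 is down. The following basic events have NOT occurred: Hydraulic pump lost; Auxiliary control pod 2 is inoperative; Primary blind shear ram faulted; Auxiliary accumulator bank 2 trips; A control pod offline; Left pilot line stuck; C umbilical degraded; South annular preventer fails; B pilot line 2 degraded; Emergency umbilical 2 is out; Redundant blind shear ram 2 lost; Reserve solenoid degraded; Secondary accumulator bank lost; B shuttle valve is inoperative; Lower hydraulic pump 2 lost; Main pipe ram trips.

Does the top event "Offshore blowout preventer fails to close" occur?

Hydraulic supply fails [OR]: A control pod offline=not, C umbilical degraded=not, South annular preventer fails=not → no input occurs → does not occur.
Ram stack unavailable [OR]: Main pipe ram trips=not, Secondary accumulator bank lost=not → no input occurs → does not occur.
Shear sequence lost [OR]: Left pilot line stuck=not, Primary blind shear ram faulted=not → no input occurs → does not occur.
Control pod lost [OR]: B shuttle valve is inoperative=not, Auxiliary control pod 2 is inoperative=not → no input occurs → does not occur.
Annular stack lost [OR]: Shear sequence lost=not, Control pod lost=not → no input occurs → does not occur.
Backup path down [AND]: Emergency umbilical 2 is out=not, Forward annular preventer 2 is down=occurs → not all inputs occur → does not occur.
Hydraulic supply 2 inoperative [OR]: Standby pipe ram 2 fails=occurs, Auxiliary accumulator bank 2 trips=not, Solenoid 2 is down=occurs, Lower hydraulic pump 2 lost=not → at least one input occurs → occurs.
Ram stack 2 lost [AND]: Backup path down=not, Hydraulic supply 2 inoperative=occurs, B pilot line 2 degraded=not → not all inputs occur → does not occur.
Shear sequence 2 unavailable [OR]: Annular stack lost=not, Ram stack 2 lost=not → no input occurs → does not occur.
Control pod 2 inoperative [OR]: Ram stack unavailable=not, Reserve solenoid degraded=not, Hydraulic pump lost=not, Shear sequence 2 unavailable=not → no input occurs → does not occur.
Offshore blowout preventer fails to close [OR]: Hydraulic supply fails=not, Control pod 2 inoperative=not, Redundant blind shear ram 2 lost=not → no input occurs → does not occur.

No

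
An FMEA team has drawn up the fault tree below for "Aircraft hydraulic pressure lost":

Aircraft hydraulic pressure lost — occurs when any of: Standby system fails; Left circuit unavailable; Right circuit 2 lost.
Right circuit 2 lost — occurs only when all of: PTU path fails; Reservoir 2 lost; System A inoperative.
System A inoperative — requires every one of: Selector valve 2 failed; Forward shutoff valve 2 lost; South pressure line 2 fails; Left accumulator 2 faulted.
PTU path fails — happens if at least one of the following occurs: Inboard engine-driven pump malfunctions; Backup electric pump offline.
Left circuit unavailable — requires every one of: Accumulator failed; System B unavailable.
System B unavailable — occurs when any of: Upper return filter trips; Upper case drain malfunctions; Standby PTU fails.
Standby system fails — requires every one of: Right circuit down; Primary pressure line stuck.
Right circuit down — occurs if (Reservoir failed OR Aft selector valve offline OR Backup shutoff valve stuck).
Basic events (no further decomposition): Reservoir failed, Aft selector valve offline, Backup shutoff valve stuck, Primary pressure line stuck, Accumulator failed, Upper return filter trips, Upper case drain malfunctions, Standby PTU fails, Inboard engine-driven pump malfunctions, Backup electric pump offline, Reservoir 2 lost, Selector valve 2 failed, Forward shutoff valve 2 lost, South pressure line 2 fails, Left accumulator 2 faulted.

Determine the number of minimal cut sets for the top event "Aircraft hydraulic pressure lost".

8

Right circuit down [OR]: union of children's cut sets → 3 cut set(s).
Standby system fails [AND]: one cut set from each child combined → 3 × 1 = 3 cut set(s).
System B unavailable [OR]: union of children's cut sets → 3 cut set(s).
Left circuit unavailable [AND]: one cut set from each child combined → 1 × 3 = 3 cut set(s).
PTU path fails [OR]: union of children's cut sets → 2 cut set(s).
System A inoperative [AND]: one cut set from each child combined → 1 × 1 × 1 × 1 = 1 cut set(s).
Right circuit 2 lost [AND]: one cut set from each child combined → 2 × 1 × 1 = 2 cut set(s).
Aircraft hydraulic pressure lost [OR]: union of children's cut sets → 8 cut set(s).
Minimal cut sets: {Primary pressure line stuck, Reservoir failed}; {Aft selector valve offline, Primary pressure line stuck}; {Backup shutoff valve stuck, Primary pressure line stuck}; {Accumulator failed, Upper return filter trips}; {Accumulator failed, Upper case drain malfunctions}; {Accumulator failed, Standby PTU fails}; {Forward shutoff valve 2 lost, Inboard engine-driven pump malfunctions, Left accumulator 2 faulted, Reservoir 2 lost, Selector valve 2 failed, South pressure line 2 fails}; {Backup electric pump offline, Forward shutoff valve 2 lost, Left accumulator 2 faulted, Reservoir 2 lost, Selector valve 2 failed, South pressure line 2 fails}.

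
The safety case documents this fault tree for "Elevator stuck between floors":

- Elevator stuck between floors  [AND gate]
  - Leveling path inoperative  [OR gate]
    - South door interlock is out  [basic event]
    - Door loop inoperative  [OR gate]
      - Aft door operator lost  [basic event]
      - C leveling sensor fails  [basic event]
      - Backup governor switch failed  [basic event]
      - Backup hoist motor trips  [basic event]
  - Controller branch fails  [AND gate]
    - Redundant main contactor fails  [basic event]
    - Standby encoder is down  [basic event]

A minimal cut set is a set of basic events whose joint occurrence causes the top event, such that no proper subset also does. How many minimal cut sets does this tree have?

5

Door loop inoperative [OR]: union of children's cut sets → 4 cut set(s).
Leveling path inoperative [OR]: union of children's cut sets → 5 cut set(s).
Controller branch fails [AND]: one cut set from each child combined → 1 × 1 = 1 cut set(s).
Elevator stuck between floors [AND]: one cut set from each child combined → 5 × 1 = 5 cut set(s).
Minimal cut sets: {Redundant main contactor fails, South door interlock is out, Standby encoder is down}; {Aft door operator lost, Redundant main contactor fails, Standby encoder is down}; {C leveling sensor fails, Redundant main contactor fails, Standby encoder is down}; {Backup governor switch failed, Redundant main contactor fails, Standby encoder is down}; {Backup hoist motor trips, Redundant main contactor fails, Standby encoder is down}.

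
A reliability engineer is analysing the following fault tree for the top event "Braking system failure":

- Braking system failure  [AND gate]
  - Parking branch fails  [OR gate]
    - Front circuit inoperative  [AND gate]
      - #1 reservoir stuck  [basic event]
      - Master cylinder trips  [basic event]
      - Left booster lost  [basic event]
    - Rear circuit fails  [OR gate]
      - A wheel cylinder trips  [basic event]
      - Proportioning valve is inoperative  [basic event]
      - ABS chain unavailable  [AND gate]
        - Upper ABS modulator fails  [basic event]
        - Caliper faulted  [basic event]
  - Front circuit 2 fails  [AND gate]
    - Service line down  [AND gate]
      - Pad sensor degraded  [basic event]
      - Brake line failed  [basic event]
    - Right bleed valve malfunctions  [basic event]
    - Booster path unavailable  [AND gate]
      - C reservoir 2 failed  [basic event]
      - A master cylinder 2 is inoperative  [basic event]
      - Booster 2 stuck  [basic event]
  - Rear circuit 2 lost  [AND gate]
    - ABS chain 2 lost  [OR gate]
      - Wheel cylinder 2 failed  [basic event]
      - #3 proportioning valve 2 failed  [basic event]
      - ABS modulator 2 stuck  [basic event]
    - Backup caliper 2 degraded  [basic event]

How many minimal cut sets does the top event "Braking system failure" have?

Front circuit inoperative [AND]: one cut set from each child combined → 1 × 1 × 1 = 1 cut set(s).
ABS chain unavailable [AND]: one cut set from each child combined → 1 × 1 = 1 cut set(s).
Rear circuit fails [OR]: union of children's cut sets → 3 cut set(s).
Parking branch fails [OR]: union of children's cut sets → 4 cut set(s).
Service line down [AND]: one cut set from each child combined → 1 × 1 = 1 cut set(s).
Booster path unavailable [AND]: one cut set from each child combined → 1 × 1 × 1 = 1 cut set(s).
Front circuit 2 fails [AND]: one cut set from each child combined → 1 × 1 × 1 = 1 cut set(s).
ABS chain 2 lost [OR]: union of children's cut sets → 3 cut set(s).
Rear circuit 2 lost [AND]: one cut set from each child combined → 3 × 1 = 3 cut set(s).
Braking system failure [AND]: one cut set from each child combined → 4 × 1 × 3 = 12 cut set(s).

12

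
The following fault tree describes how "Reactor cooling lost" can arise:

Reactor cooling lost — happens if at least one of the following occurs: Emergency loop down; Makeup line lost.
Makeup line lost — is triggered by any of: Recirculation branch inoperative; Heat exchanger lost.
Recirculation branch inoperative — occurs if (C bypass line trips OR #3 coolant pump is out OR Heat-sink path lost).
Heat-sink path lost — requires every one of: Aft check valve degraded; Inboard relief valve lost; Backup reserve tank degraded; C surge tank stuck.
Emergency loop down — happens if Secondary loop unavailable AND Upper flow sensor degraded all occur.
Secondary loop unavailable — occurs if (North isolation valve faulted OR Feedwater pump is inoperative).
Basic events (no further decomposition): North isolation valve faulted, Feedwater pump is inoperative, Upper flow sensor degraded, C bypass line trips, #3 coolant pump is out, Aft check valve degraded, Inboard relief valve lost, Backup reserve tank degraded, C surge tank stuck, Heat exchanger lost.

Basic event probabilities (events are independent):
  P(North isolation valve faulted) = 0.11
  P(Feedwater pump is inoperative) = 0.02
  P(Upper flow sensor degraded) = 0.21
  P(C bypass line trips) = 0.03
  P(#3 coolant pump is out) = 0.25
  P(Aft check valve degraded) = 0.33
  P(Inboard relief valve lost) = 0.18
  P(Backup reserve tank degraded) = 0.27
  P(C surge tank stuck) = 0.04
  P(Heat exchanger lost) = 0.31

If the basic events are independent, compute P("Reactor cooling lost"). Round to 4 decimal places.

0.5118

P(Secondary loop unavailable) [OR] = 1 − (1−0.11) × (1−0.02) = 0.127800
P(Emergency loop down) [AND] = 0.127800 × 0.21 = 0.026838
P(Heat-sink path lost) [AND] = 0.33 × 0.18 × 0.27 × 0.04 = 0.000642
P(Recirculation branch inoperative) [OR] = 1 − (1−0.03) × (1−0.25) × (1−0.000642) = 0.272967
P(Makeup line lost) [OR] = 1 − (1−0.272967) × (1−0.31) = 0.498347
P(Reactor cooling lost) [OR] = 1 − (1−0.026838) × (1−0.498347) = 0.511810
Rounded to 4 decimal places: P(Reactor cooling lost) ≈ 0.5118.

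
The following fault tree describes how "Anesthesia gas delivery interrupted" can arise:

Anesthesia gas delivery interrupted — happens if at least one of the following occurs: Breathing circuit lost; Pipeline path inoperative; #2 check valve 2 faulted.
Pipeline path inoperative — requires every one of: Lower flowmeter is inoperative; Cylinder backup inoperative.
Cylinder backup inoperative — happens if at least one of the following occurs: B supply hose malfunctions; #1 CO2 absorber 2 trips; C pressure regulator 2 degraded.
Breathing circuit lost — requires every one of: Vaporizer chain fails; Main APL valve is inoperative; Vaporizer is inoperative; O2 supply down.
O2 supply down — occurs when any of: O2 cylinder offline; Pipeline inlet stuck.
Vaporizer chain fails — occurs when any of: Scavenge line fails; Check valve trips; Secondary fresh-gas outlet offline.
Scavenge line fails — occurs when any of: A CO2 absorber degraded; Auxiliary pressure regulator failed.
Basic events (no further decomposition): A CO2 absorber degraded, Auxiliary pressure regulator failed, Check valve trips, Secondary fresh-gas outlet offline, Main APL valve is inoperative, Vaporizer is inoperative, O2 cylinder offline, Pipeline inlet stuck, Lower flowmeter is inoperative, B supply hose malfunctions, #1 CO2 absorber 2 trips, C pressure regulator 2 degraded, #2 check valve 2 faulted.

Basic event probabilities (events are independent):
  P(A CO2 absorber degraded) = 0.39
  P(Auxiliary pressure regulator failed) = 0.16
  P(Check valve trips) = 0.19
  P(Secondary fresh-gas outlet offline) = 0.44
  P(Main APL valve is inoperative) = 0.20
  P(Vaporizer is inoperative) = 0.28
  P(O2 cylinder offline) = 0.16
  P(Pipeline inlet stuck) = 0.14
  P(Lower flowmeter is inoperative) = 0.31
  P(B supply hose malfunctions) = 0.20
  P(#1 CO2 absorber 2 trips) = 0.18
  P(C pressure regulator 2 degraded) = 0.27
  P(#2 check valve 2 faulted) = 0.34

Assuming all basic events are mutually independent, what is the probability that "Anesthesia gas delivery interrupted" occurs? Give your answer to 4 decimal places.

0.4532

P(Scavenge line fails) [OR] = 1 − (1−0.39) × (1−0.16) = 0.487600
P(Vaporizer chain fails) [OR] = 1 − (1−0.487600) × (1−0.19) × (1−0.44) = 0.767575
P(O2 supply down) [OR] = 1 − (1−0.16) × (1−0.14) = 0.277600
P(Breathing circuit lost) [AND] = 0.767575 × 0.20 × 0.28 × 0.277600 = 0.011932
P(Cylinder backup inoperative) [OR] = 1 − (1−0.20) × (1−0.18) × (1−0.27) = 0.521120
P(Pipeline path inoperative) [AND] = 0.31 × 0.521120 = 0.161547
P(Anesthesia gas delivery interrupted) [OR] = 1 − (1−0.011932) × (1−0.161547) × (1−0.34) = 0.453224
Rounded to 4 decimal places: P(Anesthesia gas delivery interrupted) ≈ 0.4532.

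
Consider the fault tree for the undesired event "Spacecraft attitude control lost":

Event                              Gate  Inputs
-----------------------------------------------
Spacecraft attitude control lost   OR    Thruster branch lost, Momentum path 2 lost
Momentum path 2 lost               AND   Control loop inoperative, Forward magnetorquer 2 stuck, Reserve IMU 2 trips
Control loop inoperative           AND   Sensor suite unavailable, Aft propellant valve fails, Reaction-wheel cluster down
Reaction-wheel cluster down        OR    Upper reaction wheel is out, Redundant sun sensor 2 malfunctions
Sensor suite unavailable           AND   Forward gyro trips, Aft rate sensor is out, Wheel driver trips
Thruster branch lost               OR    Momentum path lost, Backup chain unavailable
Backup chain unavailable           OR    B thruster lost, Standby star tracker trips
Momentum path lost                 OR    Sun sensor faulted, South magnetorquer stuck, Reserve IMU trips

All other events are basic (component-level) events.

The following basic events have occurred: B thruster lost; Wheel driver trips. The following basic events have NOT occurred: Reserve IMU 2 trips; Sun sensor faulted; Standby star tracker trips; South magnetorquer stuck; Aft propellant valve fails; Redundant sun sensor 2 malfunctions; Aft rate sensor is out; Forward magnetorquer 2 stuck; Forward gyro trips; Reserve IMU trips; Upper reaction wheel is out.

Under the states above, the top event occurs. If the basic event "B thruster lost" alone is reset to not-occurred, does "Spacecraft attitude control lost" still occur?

No

Counterfactual: set "B thruster lost" to not occurred.
Momentum path lost [OR]: Sun sensor faulted=not, South magnetorquer stuck=not, Reserve IMU trips=not → no input occurs → does not occur.
Backup chain unavailable [OR]: B thruster lost=not, Standby star tracker trips=not → no input occurs → does not occur.
Thruster branch lost [OR]: Momentum path lost=not, Backup chain unavailable=not → no input occurs → does not occur.
Sensor suite unavailable [AND]: Forward gyro trips=not, Aft rate sensor is out=not, Wheel driver trips=occurs → not all inputs occur → does not occur.
Reaction-wheel cluster down [OR]: Upper reaction wheel is out=not, Redundant sun sensor 2 malfunctions=not → no input occurs → does not occur.
Control loop inoperative [AND]: Sensor suite unavailable=not, Aft propellant valve fails=not, Reaction-wheel cluster down=not → not all inputs occur → does not occur.
Momentum path 2 lost [AND]: Control loop inoperative=not, Forward magnetorquer 2 stuck=not, Reserve IMU 2 trips=not → not all inputs occur → does not occur.
Spacecraft attitude control lost [OR]: Thruster branch lost=not, Momentum path 2 lost=not → no input occurs → does not occur.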